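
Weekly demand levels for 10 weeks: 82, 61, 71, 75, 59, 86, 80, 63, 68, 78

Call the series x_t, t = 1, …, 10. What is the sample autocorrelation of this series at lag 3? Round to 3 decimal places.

0.364

Mean x̄ = (82 + 61 + 71 + 75 + 59 + 86 + 80 + 63 + 68 + 78)/10 = 72.3000
Σ(x_t−x̄)(x_{t+3}−x̄) = (26.1900) + (150.2900) + (-17.8100) + (20.7900) + (123.6900) + (-58.9100) + (43.8900) = 288.1300
Denominator Σ(x_t−x̄)² = 792.1000
r_3 = 288.1300 / 792.1000 = 0.364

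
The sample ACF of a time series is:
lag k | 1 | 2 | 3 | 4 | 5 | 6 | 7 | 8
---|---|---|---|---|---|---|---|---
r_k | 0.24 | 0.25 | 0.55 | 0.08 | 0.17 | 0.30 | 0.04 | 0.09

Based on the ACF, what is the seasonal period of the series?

The largest autocorrelation is r_3 = 0.55, with a weaker echo at lag 6 (0.30); the remaining lags stay at or below 0.25.
The dominant spike at lag 3 indicates a seasonal period of 3.

3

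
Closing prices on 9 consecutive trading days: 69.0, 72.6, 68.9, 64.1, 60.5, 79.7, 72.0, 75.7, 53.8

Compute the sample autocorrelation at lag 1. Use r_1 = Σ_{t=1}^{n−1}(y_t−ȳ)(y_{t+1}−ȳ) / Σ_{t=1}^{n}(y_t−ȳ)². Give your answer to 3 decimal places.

-0.185

Mean ȳ = (69.0 + 72.6 + 68.9 + 64.1 + 60.5 + 79.7 + 72.0 + 75.7 + 53.8)/9 = 68.4778
Numerator Σ_{t=1}^{8}(y_t−ȳ)(y_{t+1}−ȳ) = -93.5994
Denominator Σ(y_t−ȳ)² = 506.1956
r_1 = -93.5994 / 506.1956 = -0.185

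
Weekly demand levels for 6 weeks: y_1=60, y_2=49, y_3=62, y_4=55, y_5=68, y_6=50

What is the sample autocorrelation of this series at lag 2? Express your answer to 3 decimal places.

0.364

Mean ȳ = (60 + 49 + 62 + 55 + 68 + 50)/6 = 57.3333
Numerator Σ_{t=1}^{4}(y_t−ȳ)(y_{t+2}−ȳ) = 98.7778
Denominator Σ(y_t−ȳ)² = 271.3333
r_2 = 98.7778 / 271.3333 = 0.364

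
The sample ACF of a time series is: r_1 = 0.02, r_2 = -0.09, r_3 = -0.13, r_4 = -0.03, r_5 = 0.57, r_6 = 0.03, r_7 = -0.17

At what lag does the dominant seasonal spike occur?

The largest autocorrelation is r_5 = 0.57; the remaining lags stay at or below 0.03.
The dominant spike at lag 5 indicates a seasonal period of 5.

5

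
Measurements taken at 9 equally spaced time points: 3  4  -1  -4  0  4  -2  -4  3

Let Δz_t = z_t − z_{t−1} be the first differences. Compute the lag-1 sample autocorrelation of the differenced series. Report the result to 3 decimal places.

-0.077

First differences Δz: 1, -5, -3, 4, 4, -6, -2, 7
Mean of differences = 0.0000
Numerator Σ(Δz_t−Δz̄)(Δz_{t+1}−Δz̄) = -12.0000
Denominator Σ(Δz_t−Δz̄)² = 156.0000
r_1(Δz) = -12.0000 / 156.0000 = -0.077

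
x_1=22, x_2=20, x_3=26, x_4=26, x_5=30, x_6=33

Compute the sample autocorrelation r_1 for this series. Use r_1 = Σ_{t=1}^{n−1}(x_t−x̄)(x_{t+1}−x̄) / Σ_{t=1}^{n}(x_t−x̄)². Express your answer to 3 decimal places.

Mean x̄ = (22 + 20 + 26 + 26 + 30 + 33)/6 = 26.1667
Deviations from mean: -4.1667, -6.1667, -0.1667, -0.1667, 3.8333, 6.8333
Numerator Σ_{t=1}^{5}(x_t−x̄)(x_{t+1}−x̄) = 52.3056
Denominator Σ(x_t−x̄)² = 116.8333
r_1 = 52.3056 / 116.8333 = 0.448

0.448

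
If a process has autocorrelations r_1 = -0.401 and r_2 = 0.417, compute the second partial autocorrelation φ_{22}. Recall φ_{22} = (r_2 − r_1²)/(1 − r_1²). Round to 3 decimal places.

φ_{22} = (r_2 − r_1²) / (1 − r_1²)
r_1² = (-0.401)² = 0.160801
Numerator = 0.417 − 0.1608 = 0.2562; denominator = 1 − 0.1608 = 0.8392
φ_{22} = 0.2562 / 0.8392 = 0.305

0.305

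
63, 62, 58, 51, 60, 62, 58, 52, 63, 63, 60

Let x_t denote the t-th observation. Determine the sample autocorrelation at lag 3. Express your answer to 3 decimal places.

Mean x̄ = (63 + 62 + 58 + 51 + 60 + 62 + 58 + 52 + 63 + 63 + 60)/11 = 59.2727
Numerator Σ_{t=1}^{8}(x_t−x̄)(x_{t+3}−x̄) = -26.9504
Denominator Σ(x_t−x̄)² = 182.1818
r_3 = -26.9504 / 182.1818 = -0.148

-0.148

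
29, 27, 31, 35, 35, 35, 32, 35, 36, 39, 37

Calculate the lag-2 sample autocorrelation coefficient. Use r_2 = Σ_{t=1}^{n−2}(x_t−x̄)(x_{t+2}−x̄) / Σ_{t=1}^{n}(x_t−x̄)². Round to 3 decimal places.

Mean x̄ = (29 + 27 + 31 + 35 + 35 + 35 + 32 + 35 + 36 + 39 + 37)/11 = 33.7273
Numerator Σ_{t=1}^{9}(x_t−x̄)(x_{t+2}−x̄) = 12.1240
Denominator Σ(x_t−x̄)² = 128.1818
r_2 = 12.1240 / 128.1818 = 0.095

0.095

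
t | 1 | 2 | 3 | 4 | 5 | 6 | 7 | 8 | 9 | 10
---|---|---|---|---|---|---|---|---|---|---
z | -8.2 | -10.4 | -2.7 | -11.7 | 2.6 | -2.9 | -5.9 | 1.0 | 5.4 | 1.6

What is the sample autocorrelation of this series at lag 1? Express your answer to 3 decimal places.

0.150

Mean z̄ = (-8.2 − 10.4 − 2.7 − 11.7 + 2.6 − 2.9 − 5.9 + 1.0 + 5.4 + 1.6)/10 = -3.1200
Numerator Σ_{t=1}^{9}(z_t−z̄)(z_{t+1}−z̄) = 45.7536
Denominator Σ(z_t−z̄)² = 304.9360
r_1 = 45.7536 / 304.9360 = 0.150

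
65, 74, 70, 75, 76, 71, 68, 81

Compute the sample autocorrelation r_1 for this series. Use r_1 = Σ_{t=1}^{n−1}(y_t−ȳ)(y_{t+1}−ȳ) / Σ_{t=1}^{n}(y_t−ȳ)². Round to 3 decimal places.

Mean ȳ = (65 + 74 + 70 + 75 + 76 + 71 + 68 + 81)/8 = 72.5000
Σ(y_t−ȳ)(y_{t+1}−ȳ) = (-11.2500) + (-3.7500) + (-6.2500) + (8.7500) + (-5.2500) + (6.7500) + (-38.2500) = -49.2500
Denominator Σ(y_t−ȳ)² = 178.0000
r_1 = -49.2500 / 178.0000 = -0.277

-0.277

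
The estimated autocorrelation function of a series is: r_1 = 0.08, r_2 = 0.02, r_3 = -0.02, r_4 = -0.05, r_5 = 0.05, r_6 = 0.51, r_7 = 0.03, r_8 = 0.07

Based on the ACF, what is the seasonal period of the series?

The largest autocorrelation is r_6 = 0.51; the remaining lags stay at or below 0.08.
The dominant spike at lag 6 indicates a seasonal period of 6.

6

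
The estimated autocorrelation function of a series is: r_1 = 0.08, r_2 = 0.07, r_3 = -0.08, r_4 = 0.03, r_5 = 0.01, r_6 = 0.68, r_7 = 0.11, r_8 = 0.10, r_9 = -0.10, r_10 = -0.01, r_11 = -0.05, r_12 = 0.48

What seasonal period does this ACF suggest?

The largest autocorrelation is r_6 = 0.68, with a weaker echo at lag 12 (0.48); the remaining lags stay at or below 0.11.
The dominant spike at lag 6 indicates a seasonal period of 6.

6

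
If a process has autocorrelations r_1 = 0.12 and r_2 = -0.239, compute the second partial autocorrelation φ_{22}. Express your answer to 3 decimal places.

-0.257

φ_{22} = (r_2 − r_1²) / (1 − r_1²)
r_1² = (0.12)² = 0.0144
Numerator = -0.239 − 0.0144 = -0.2534; denominator = 1 − 0.0144 = 0.9856
φ_{22} = -0.2534 / 0.9856 = -0.257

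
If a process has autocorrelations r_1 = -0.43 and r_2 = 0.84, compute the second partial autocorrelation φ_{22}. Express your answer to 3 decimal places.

0.804

φ_{22} = (r_2 − r_1²) / (1 − r_1²)
r_1² = (-0.43)² = 0.1849
Numerator = 0.84 − 0.1849 = 0.6551; denominator = 1 − 0.1849 = 0.8151
φ_{22} = 0.6551 / 0.8151 = 0.804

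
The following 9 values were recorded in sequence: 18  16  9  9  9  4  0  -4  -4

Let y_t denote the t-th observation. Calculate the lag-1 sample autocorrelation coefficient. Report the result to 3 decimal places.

Mean ȳ = (18 + 16 + 9 + 9 + 9 + 4 + 0 − 4 − 4)/9 = 6.3333
Numerator Σ_{t=1}^{8}(y_t−ȳ)(y_{t+1}−ȳ) = 333.5556
Denominator Σ(y_t−ȳ)² = 510.0000
r_1 = 333.5556 / 510.0000 = 0.654

0.654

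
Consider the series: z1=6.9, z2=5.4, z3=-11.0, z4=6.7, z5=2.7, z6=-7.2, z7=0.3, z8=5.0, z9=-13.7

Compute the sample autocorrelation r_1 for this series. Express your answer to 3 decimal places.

Mean z̄ = (6.9 + 5.4 − 11.0 + 6.7 + 2.7 − 7.2 + 0.3 + 5.0 − 13.7)/9 = -0.5444
Numerator Σ_{t=1}^{8}(z_t−z̄)(z_{t+1}−z̄) = -165.6120
Denominator Σ(z_t−z̄)² = 511.9022
r_1 = -165.6120 / 511.9022 = -0.324

-0.324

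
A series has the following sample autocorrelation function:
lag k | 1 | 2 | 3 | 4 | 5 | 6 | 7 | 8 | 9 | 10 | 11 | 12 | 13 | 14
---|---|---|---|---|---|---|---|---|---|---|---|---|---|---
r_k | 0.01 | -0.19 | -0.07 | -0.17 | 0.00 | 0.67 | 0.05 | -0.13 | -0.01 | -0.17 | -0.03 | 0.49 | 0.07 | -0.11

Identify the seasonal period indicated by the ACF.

6

The largest autocorrelation is r_6 = 0.67, with a weaker echo at lag 12 (0.49); the remaining lags stay at or below 0.07.
The dominant spike at lag 6 indicates a seasonal period of 6.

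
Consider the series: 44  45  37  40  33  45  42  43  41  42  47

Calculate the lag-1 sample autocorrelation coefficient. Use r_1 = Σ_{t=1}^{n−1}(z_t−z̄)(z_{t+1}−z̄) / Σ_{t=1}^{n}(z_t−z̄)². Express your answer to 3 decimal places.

-0.075

Mean z̄ = (44 + 45 + 37 + 40 + 33 + 45 + 42 + 43 + 41 + 42 + 47)/11 = 41.7273
Numerator Σ_{t=1}^{10}(z_t−z̄)(z_{t+1}−z̄) = -11.8017
Denominator Σ(z_t−z̄)² = 158.1818
r_1 = -11.8017 / 158.1818 = -0.075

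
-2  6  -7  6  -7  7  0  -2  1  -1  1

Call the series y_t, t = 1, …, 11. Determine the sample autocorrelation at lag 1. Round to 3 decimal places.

Mean ȳ = (-2 + 6 − 7 + 6 − 7 + 7 + 0 − 2 + 1 − 1 + 1)/11 = 0.1818
Numerator Σ_{t=1}^{10}(y_t−ȳ)(y_{t+1}−ȳ) = -191.5785
Denominator Σ(y_t−ȳ)² = 229.6364
r_1 = -191.5785 / 229.6364 = -0.834

-0.834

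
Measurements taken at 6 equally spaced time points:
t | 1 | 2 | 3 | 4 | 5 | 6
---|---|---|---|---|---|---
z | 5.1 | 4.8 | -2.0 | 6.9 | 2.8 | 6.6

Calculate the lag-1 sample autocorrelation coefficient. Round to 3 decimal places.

-0.511

Mean z̄ = (5.1 + 4.8 − 2.0 + 6.9 + 2.8 + 6.6)/6 = 4.0333
Deviations from mean: 1.0667, 0.7667, -6.0333, 2.8667, -1.2333, 2.5667
Numerator Σ_{t=1}^{5}(z_t−z̄)(z_{t+1}−z̄) = -27.8044
Denominator Σ(z_t−z̄)² = 54.4533
r_1 = -27.8044 / 54.4533 = -0.511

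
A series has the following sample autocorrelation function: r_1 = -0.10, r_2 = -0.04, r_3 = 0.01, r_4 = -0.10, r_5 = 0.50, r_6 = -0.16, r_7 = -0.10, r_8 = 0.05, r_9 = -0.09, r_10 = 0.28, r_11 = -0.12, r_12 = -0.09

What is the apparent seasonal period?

5

The largest autocorrelation is r_5 = 0.50, with a weaker echo at lag 10 (0.28); the remaining lags stay at or below 0.05.
The dominant spike at lag 5 indicates a seasonal period of 5.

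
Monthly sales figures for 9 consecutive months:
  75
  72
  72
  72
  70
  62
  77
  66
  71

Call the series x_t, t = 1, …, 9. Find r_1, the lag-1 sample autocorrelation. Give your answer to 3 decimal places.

Mean x̄ = (75 + 72 + 72 + 72 + 70 + 62 + 77 + 66 + 71)/9 = 70.7778
Numerator Σ_{t=1}^{8}(x_t−x̄)(x_{t+1}−x̄) = -71.3827
Denominator Σ(x_t−x̄)² = 161.5556
r_1 = -71.3827 / 161.5556 = -0.442

-0.442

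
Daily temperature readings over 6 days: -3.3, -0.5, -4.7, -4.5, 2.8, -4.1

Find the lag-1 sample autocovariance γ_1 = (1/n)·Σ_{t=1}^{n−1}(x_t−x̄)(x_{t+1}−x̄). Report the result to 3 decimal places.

Mean x̄ = (-3.3 − 0.5 − 4.7 − 4.5 + 2.8 − 4.1)/6 = -2.3833
Deviations: -0.9167, 1.8833, -2.3167, -2.1167, 5.1833, -1.7167
Σ_{t=1}^{5}(x_t−x̄)(x_{t+1}−x̄) = -21.0553
γ_1 = -21.0553 / 6 = -3.509

-3.509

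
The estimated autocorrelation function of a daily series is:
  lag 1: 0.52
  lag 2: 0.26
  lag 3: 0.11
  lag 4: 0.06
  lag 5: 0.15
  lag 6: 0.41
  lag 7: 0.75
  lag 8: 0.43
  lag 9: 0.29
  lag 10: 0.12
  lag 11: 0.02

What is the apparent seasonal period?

The largest autocorrelation is r_7 = 0.75; the remaining lags stay at or below 0.52. The elevated value at lag 1 (0.52), dropping to 0.26 at lag 2, reflects decaying short-term dependence rather than seasonality.
The dominant spike at lag 7 indicates a seasonal period of 7.

7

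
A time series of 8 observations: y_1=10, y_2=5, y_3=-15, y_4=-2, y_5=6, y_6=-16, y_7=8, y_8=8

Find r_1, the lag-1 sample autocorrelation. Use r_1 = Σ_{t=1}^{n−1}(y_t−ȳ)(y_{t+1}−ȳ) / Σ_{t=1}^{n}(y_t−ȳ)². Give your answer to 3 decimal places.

-0.208

Mean ȳ = (10 + 5 − 15 − 2 + 6 − 16 + 8 + 8)/8 = 0.5000
Deviations from mean: 9.5000, 4.5000, -15.5000, -2.5000, 5.5000, -16.5000, 7.5000, 7.5000
Numerator Σ_{t=1}^{7}(y_t−ȳ)(y_{t+1}−ȳ) = -160.2500
Denominator Σ(y_t−ȳ)² = 772.0000
r_1 = -160.2500 / 772.0000 = -0.208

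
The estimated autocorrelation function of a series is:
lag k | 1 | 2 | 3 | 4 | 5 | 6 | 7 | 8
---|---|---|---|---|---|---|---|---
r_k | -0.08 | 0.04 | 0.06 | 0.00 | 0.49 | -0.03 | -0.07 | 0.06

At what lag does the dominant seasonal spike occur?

5

The largest autocorrelation is r_5 = 0.49; the remaining lags stay at or below 0.06.
The dominant spike at lag 5 indicates a seasonal period of 5.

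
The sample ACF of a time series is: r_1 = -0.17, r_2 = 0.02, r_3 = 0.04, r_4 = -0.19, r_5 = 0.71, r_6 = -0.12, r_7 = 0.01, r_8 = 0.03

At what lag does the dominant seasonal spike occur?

The largest autocorrelation is r_5 = 0.71; the remaining lags stay at or below 0.04.
The dominant spike at lag 5 indicates a seasonal period of 5.

5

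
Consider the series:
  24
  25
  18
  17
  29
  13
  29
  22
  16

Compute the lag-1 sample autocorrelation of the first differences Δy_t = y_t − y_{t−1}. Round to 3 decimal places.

First differences Δy: 1, -7, -1, 12, -16, 16, -7, -6
Mean of differences = -1.0000
Numerator Σ(Δy_t−Δȳ)(Δy_{t+1}−Δȳ) = -534.0000
Denominator Σ(Δy_t−Δȳ)² = 784.0000
r_1(Δy) = -534.0000 / 784.0000 = -0.681

-0.681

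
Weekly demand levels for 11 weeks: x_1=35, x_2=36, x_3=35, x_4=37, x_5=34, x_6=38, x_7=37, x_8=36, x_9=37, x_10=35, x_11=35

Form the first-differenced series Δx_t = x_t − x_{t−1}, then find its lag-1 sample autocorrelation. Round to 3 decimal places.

First differences Δx: 1, -1, 2, -3, 4, -1, -1, 1, -2, 0
Mean of differences = 0.0000
Numerator Σ(Δx_t−Δx̄)(Δx_{t+1}−Δx̄) = -27.0000
Denominator Σ(Δx_t−Δx̄)² = 38.0000
r_1(Δx) = -27.0000 / 38.0000 = -0.711

-0.711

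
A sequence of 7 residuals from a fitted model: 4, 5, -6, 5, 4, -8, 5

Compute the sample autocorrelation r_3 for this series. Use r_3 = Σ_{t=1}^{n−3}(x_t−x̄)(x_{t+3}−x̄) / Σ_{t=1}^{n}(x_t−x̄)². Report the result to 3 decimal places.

0.520

Mean x̄ = (4 + 5 − 6 + 5 + 4 − 8 + 5)/7 = 1.2857
Deviations from mean: 2.7143, 3.7143, -7.2857, 3.7143, 2.7143, -9.2857, 3.7143
Σ(x_t−x̄)(x_{t+3}−x̄) = (10.0816) + (10.0816) + (67.6531) + (13.7959) = 101.6122
Denominator Σ(x_t−x̄)² = 195.4286
r_3 = 101.6122 / 195.4286 = 0.520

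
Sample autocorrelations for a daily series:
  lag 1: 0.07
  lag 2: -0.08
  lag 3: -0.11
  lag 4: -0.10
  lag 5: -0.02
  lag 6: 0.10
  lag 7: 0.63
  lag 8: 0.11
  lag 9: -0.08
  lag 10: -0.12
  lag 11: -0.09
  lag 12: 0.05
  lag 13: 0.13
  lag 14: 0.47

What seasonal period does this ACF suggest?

7

The largest autocorrelation is r_7 = 0.63, with a weaker echo at lag 14 (0.47); the remaining lags stay at or below 0.13.
The dominant spike at lag 7 indicates a seasonal period of 7.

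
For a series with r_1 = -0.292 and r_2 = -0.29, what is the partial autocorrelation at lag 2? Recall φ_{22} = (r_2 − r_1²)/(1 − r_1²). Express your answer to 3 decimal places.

-0.410

φ_{22} = (r_2 − r_1²) / (1 − r_1²)
r_1² = (-0.292)² = 0.085264
Numerator = -0.29 − 0.0853 = -0.3753; denominator = 1 − 0.0853 = 0.9147
φ_{22} = -0.3753 / 0.9147 = -0.410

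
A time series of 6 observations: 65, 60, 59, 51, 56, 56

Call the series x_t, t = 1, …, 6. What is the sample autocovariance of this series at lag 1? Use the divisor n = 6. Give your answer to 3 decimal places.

Mean x̄ = (65 + 60 + 59 + 51 + 56 + 56)/6 = 57.8333
Deviations: 7.1667, 2.1667, 1.1667, -6.8333, -1.8333, -1.8333
Σ_{t=1}^{5}(x_t−x̄)(x_{t+1}−x̄) = 25.9722
γ_1 = 25.9722 / 6 = 4.329

4.329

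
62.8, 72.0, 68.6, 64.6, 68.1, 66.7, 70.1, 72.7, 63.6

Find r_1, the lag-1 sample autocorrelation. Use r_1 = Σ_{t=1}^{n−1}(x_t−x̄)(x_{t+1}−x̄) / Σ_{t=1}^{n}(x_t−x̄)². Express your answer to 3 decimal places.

-0.319

Mean x̄ = (62.8 + 72.0 + 68.6 + 64.6 + 68.1 + 66.7 + 70.1 + 72.7 + 63.6)/9 = 67.6889
Numerator Σ_{t=1}^{8}(x_t−x̄)(x_{t+1}−x̄) = -32.4312
Denominator Σ(x_t−x̄)² = 101.6489
r_1 = -32.4312 / 101.6489 = -0.319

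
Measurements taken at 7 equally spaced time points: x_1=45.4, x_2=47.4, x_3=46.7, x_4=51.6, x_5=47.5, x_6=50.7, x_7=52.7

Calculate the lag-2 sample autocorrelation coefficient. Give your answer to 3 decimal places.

Mean x̄ = (45.4 + 47.4 + 46.7 + 51.6 + 47.5 + 50.7 + 52.7)/7 = 48.8571
Deviations from mean: -3.4571, -1.4571, -2.1571, 2.7429, -1.3571, 1.8429, 3.8429
Numerator Σ_{t=1}^{5}(x_t−x̄)(x_{t+2}−x̄) = 6.2278
Denominator Σ(x_t−x̄)² = 46.2571
r_2 = 6.2278 / 46.2571 = 0.135

0.135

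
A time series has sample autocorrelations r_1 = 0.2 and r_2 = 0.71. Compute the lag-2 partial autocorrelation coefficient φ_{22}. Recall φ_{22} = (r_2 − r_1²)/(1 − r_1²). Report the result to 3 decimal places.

φ_{22} = (r_2 − r_1²) / (1 − r_1²)
r_1² = (0.2)² = 0.04
Numerator = 0.71 − 0.0400 = 0.6700; denominator = 1 − 0.0400 = 0.9600
φ_{22} = 0.6700 / 0.9600 = 0.698

0.698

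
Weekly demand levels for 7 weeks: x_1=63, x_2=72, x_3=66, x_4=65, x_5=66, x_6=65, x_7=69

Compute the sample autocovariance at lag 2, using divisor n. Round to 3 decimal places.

Mean x̄ = (63 + 72 + 66 + 65 + 66 + 65 + 69)/7 = 66.5714
Σ_{t=1}^{5}(x_t−x̄)(x_{t+2}−x̄) = -5.0816
γ_2 = -5.0816 / 7 = -0.726

-0.726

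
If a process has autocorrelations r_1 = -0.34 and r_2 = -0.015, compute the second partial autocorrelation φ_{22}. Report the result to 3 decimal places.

-0.148

φ_{22} = (r_2 − r_1²) / (1 − r_1²)
r_1² = (-0.34)² = 0.1156
Numerator = -0.015 − 0.1156 = -0.1306; denominator = 1 − 0.1156 = 0.8844
φ_{22} = -0.1306 / 0.8844 = -0.148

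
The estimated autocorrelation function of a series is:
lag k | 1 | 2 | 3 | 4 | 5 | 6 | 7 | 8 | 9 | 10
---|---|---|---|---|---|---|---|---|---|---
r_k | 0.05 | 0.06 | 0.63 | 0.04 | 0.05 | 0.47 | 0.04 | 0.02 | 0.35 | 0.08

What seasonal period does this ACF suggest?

3

The largest autocorrelation is r_3 = 0.63, with weaker echoes at lags 6 (0.47) and 9 (0.35); the remaining lags stay at or below 0.08.
The dominant spike at lag 3 indicates a seasonal period of 3.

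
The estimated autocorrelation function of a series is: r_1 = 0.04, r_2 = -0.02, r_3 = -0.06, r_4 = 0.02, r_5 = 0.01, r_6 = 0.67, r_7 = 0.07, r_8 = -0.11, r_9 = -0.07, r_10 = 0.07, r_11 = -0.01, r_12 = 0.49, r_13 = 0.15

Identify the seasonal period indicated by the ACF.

6

The largest autocorrelation is r_6 = 0.67, with a weaker echo at lag 12 (0.49); the remaining lags stay at or below 0.15.
The dominant spike at lag 6 indicates a seasonal period of 6.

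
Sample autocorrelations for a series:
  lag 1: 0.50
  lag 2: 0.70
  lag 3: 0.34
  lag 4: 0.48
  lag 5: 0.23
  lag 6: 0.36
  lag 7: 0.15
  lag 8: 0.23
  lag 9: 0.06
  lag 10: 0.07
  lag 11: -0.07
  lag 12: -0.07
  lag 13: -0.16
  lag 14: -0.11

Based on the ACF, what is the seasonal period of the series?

2

The largest autocorrelation is r_2 = 0.70; the remaining lags stay at or below 0.50.
The dominant spike at lag 2 indicates a seasonal period of 2.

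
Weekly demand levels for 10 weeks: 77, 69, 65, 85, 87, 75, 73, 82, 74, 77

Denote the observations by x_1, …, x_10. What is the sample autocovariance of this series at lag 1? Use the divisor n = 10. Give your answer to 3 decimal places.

2.904

Mean x̄ = (77 + 69 + 65 + 85 + 87 + 75 + 73 + 82 + 74 + 77)/10 = 76.4000
Σ_{t=1}^{9}(x_t−x̄)(x_{t+1}−x̄) = 29.0400
γ_1 = 29.0400 / 10 = 2.904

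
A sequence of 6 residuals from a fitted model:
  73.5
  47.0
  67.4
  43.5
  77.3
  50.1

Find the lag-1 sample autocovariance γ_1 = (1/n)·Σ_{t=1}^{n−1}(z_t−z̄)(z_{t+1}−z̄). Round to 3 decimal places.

Mean z̄ = (73.5 + 47.0 + 67.4 + 43.5 + 77.3 + 50.1)/6 = 59.8000
Σ_{t=1}^{5}(z_t−z̄)(z_{t+1}−z̄) = -851.5200
γ_1 = -851.5200 / 6 = -141.920

-141.920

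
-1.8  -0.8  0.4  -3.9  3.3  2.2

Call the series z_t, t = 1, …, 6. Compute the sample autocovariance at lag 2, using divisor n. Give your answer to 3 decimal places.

-0.872

Mean z̄ = (-1.8 − 0.8 + 0.4 − 3.9 + 3.3 + 2.2)/6 = -0.1000
Deviations: -1.7000, -0.7000, 0.5000, -3.8000, 3.4000, 2.3000
Σ_{t=1}^{4}(z_t−z̄)(z_{t+2}−z̄) = -5.2300
γ_2 = -5.2300 / 6 = -0.872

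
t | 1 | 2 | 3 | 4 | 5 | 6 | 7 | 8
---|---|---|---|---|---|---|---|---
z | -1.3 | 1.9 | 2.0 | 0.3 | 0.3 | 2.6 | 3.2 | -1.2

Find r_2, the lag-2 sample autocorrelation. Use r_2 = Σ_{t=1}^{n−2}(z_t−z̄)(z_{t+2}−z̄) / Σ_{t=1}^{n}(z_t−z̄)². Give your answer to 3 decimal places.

-0.481

Mean z̄ = (-1.3 + 1.9 + 2.0 + 0.3 + 0.3 + 2.6 + 3.2 − 1.2)/8 = 0.9750
Deviations from mean: -2.2750, 0.9250, 1.0250, -0.6750, -0.6750, 1.6250, 2.2250, -2.1750
Σ(z_t−z̄)(z_{t+2}−z̄) = (-2.3319) + (-0.6244) + (-0.6919) + (-1.0969) + (-1.5019) + (-3.5344) = -9.7813
Denominator Σ(z_t−z̄)² = 20.3150
r_2 = -9.7813 / 20.3150 = -0.481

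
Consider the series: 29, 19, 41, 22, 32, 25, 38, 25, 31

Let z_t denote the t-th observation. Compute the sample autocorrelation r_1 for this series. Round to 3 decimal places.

Mean z̄ = (29 + 19 + 41 + 22 + 32 + 25 + 38 + 25 + 31)/9 = 29.1111
Numerator Σ_{t=1}^{8}(z_t−z̄)(z_{t+1}−z̄) = -316.9012
Denominator Σ(z_t−z̄)² = 418.8889
r_1 = -316.9012 / 418.8889 = -0.757

-0.757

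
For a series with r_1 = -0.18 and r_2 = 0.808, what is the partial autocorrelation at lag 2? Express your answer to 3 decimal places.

0.802

φ_{22} = (r_2 − r_1²) / (1 − r_1²)
r_1² = (-0.18)² = 0.0324
Numerator = 0.808 − 0.0324 = 0.7756; denominator = 1 − 0.0324 = 0.9676
φ_{22} = 0.7756 / 0.9676 = 0.802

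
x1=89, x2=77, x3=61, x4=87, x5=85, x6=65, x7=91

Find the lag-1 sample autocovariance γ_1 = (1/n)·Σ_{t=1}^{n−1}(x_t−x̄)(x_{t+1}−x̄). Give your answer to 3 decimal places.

Mean x̄ = (89 + 77 + 61 + 87 + 85 + 65 + 91)/7 = 79.2857
Deviations: 9.7143, -2.2857, -18.2857, 7.7143, 5.7143, -14.2857, 11.7143
Σ_{t=1}^{6}(x_t−x̄)(x_{t+1}−x̄) = -326.3673
γ_1 = -326.3673 / 7 = -46.624

-46.624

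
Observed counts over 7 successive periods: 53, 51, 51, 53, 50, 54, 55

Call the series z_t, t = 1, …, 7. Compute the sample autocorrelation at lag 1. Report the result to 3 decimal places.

Mean z̄ = (53 + 51 + 51 + 53 + 50 + 54 + 55)/7 = 52.4286
Deviations from mean: 0.5714, -1.4286, -1.4286, 0.5714, -2.4286, 1.5714, 2.5714
Σ(z_t−z̄)(z_{t+1}−z̄) = (-0.8163) + (2.0408) + (-0.8163) + (-1.3878) + (-3.8163) + (4.0408) = -0.7551
Denominator Σ(z_t−z̄)² = 19.7143
r_1 = -0.7551 / 19.7143 = -0.038

-0.038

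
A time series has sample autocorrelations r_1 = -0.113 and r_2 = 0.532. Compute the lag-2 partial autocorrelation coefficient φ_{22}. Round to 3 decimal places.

0.526

φ_{22} = (r_2 − r_1²) / (1 − r_1²)
r_1² = (-0.113)² = 0.012769
Numerator = 0.532 − 0.0128 = 0.5192; denominator = 1 − 0.0128 = 0.9872
φ_{22} = 0.5192 / 0.9872 = 0.526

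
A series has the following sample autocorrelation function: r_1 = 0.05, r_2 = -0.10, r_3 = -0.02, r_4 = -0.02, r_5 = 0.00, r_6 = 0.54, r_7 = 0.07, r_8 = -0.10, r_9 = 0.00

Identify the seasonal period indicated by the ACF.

6

The largest autocorrelation is r_6 = 0.54; the remaining lags stay at or below 0.07.
The dominant spike at lag 6 indicates a seasonal period of 6.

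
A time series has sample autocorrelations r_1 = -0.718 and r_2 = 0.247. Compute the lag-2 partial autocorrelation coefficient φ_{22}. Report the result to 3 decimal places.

φ_{22} = (r_2 − r_1²) / (1 − r_1²)
r_1² = (-0.718)² = 0.515524
Numerator = 0.247 − 0.5155 = -0.2685; denominator = 1 − 0.5155 = 0.4845
φ_{22} = -0.2685 / 0.4845 = -0.554

-0.554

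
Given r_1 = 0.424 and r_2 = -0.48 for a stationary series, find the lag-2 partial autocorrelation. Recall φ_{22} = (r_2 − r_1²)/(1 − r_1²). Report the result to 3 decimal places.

-0.804

φ_{22} = (r_2 − r_1²) / (1 − r_1²)
r_1² = (0.424)² = 0.179776
Numerator = -0.48 − 0.1798 = -0.6598; denominator = 1 − 0.1798 = 0.8202
φ_{22} = -0.6598 / 0.8202 = -0.804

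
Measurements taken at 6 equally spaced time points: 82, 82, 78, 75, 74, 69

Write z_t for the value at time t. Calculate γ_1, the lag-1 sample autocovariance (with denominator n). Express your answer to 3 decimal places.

Mean z̄ = (82 + 82 + 78 + 75 + 74 + 69)/6 = 76.6667
Deviations: 5.3333, 5.3333, 1.3333, -1.6667, -2.6667, -7.6667
Σ_{t=1}^{5}(z_t−z̄)(z_{t+1}−z̄) = 58.2222
γ_1 = 58.2222 / 6 = 9.704

9.704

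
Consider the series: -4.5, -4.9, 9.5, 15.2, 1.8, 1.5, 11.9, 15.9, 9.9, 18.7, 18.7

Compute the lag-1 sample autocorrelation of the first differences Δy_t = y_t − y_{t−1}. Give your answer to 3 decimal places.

First differences Δy: -0.4, 14.4, 5.7, -13.4, -0.3, 10.4, 4.0, -6.0, 8.8, 0.0
Mean of differences = 2.3200
Numerator Σ(Δy_t−Δȳ)(Δy_{t+1}−Δȳ) = -94.4944
Denominator Σ(Δy_t−Δȳ)² = 603.4360
r_1(Δy) = -94.4944 / 603.4360 = -0.157

-0.157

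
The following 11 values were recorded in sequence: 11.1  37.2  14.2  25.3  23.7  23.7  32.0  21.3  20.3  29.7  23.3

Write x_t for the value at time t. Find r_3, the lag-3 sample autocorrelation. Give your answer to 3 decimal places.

Mean x̄ = (11.1 + 37.2 + 14.2 + 25.3 + 23.7 + 23.7 + 32.0 + 21.3 + 20.3 + 29.7 + 23.3)/11 = 23.8000
Numerator Σ_{t=1}^{8}(x_t−x̄)(x_{t+3}−x̄) = 43.1000
Denominator Σ(x_t−x̄)² = 556.0800
r_3 = 43.1000 / 556.0800 = 0.078

0.078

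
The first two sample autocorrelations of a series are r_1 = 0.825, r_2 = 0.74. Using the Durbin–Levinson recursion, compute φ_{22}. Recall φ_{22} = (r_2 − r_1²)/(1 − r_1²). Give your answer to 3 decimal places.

φ_{22} = (r_2 − r_1²) / (1 − r_1²)
r_1² = (0.825)² = 0.680625
Numerator = 0.74 − 0.6806 = 0.0594; denominator = 1 − 0.6806 = 0.3194
φ_{22} = 0.0594 / 0.3194 = 0.186

0.186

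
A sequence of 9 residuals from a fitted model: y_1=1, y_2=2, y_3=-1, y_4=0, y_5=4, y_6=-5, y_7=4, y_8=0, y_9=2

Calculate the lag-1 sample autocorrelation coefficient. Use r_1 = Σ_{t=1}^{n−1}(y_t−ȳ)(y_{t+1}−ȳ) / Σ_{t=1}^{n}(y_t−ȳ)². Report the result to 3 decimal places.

Mean ȳ = (1 + 2 − 1 + 0 + 4 − 5 + 4 + 0 + 2)/9 = 0.7778
Numerator Σ_{t=1}^{8}(y_t−ȳ)(y_{t+1}−ȳ) = -43.7160
Denominator Σ(y_t−ȳ)² = 61.5556
r_1 = -43.7160 / 61.5556 = -0.710

-0.710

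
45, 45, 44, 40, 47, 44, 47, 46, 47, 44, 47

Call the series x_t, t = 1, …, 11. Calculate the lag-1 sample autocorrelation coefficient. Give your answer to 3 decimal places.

Mean x̄ = (45 + 45 + 44 + 40 + 47 + 44 + 47 + 46 + 47 + 44 + 47)/11 = 45.0909
Numerator Σ_{t=1}^{10}(x_t−x̄)(x_{t+1}−x̄) = -8.9174
Denominator Σ(x_t−x̄)² = 44.9091
r_1 = -8.9174 / 44.9091 = -0.199

-0.199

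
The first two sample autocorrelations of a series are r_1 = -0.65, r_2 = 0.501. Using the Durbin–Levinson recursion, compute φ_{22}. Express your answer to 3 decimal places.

φ_{22} = (r_2 − r_1²) / (1 − r_1²)
r_1² = (-0.65)² = 0.4225
Numerator = 0.501 − 0.4225 = 0.0785; denominator = 1 − 0.4225 = 0.5775
φ_{22} = 0.0785 / 0.5775 = 0.136

0.136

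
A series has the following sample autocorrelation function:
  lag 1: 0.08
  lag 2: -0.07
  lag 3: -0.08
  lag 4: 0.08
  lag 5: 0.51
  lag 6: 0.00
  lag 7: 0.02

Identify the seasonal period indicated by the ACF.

5

The largest autocorrelation is r_5 = 0.51; the remaining lags stay at or below 0.08.
The dominant spike at lag 5 indicates a seasonal period of 5.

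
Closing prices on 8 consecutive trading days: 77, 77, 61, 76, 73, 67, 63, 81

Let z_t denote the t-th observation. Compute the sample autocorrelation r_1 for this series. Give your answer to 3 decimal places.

Mean z̄ = (77 + 77 + 61 + 76 + 73 + 67 + 63 + 81)/8 = 71.8750
Numerator Σ_{t=1}^{7}(z_t−z̄)(z_{t+1}−z̄) = -112.8906
Denominator Σ(z_t−z̄)² = 374.8750
r_1 = -112.8906 / 374.8750 = -0.301

-0.301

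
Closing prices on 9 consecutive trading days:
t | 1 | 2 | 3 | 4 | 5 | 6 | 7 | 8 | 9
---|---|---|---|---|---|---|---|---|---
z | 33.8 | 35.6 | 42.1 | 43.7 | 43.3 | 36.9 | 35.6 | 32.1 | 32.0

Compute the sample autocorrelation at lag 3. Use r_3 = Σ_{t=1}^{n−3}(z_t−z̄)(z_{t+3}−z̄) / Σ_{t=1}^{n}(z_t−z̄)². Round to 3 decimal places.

Mean z̄ = (33.8 + 35.6 + 42.1 + 43.7 + 43.3 + 36.9 + 35.6 + 32.1 + 32.0)/9 = 37.2333
Σ(z_t−z̄)(z_{t+3}−z̄) = (-22.2022) + (-9.9089) + (-1.6222) + (-10.5622) + (-31.1422) + (1.7444) = -73.6933
Denominator Σ(z_t−z̄)² = 173.2800
r_3 = -73.6933 / 173.2800 = -0.425

-0.425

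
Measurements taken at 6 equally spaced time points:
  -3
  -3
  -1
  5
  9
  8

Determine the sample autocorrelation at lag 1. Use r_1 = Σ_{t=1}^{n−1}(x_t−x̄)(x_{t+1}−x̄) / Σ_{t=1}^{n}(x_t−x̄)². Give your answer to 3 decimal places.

Mean x̄ = (-3 − 3 − 1 + 5 + 9 + 8)/6 = 2.5000
Σ(x_t−x̄)(x_{t+1}−x̄) = (30.2500) + (19.2500) + (-8.7500) + (16.2500) + (35.7500) = 92.7500
Denominator Σ(x_t−x̄)² = 151.5000
r_1 = 92.7500 / 151.5000 = 0.612

0.612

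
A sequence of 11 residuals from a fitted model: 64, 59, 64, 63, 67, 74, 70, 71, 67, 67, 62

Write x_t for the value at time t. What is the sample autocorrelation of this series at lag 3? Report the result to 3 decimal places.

Mean x̄ = (64 + 59 + 64 + 63 + 67 + 74 + 70 + 71 + 67 + 67 + 62)/11 = 66.1818
Numerator Σ_{t=1}^{8}(x_t−x̄)(x_{t+3}−x̄) = -34.8264
Denominator Σ(x_t−x̄)² = 189.6364
r_3 = -34.8264 / 189.6364 = -0.184

-0.184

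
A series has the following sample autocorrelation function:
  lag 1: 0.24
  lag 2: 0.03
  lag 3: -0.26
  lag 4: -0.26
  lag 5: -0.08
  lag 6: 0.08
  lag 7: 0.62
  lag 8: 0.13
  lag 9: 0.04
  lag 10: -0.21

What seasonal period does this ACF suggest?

7

The largest autocorrelation is r_7 = 0.62; the remaining lags stay at or below 0.24. The elevated value at lag 1 (0.24), dropping to 0.03 at lag 2, reflects decaying short-term dependence rather than seasonality.
The dominant spike at lag 7 indicates a seasonal period of 7.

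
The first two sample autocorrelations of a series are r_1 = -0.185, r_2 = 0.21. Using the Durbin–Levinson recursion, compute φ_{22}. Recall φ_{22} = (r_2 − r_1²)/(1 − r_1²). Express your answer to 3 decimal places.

0.182

φ_{22} = (r_2 − r_1²) / (1 − r_1²)
r_1² = (-0.185)² = 0.034225
Numerator = 0.21 − 0.0342 = 0.1758; denominator = 1 − 0.0342 = 0.9658
φ_{22} = 0.1758 / 0.9658 = 0.182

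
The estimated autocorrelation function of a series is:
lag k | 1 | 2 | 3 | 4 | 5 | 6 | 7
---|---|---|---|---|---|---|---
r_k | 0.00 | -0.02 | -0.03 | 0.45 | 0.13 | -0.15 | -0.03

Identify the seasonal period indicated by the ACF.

4

The largest autocorrelation is r_4 = 0.45; the remaining lags stay at or below 0.13.
The dominant spike at lag 4 indicates a seasonal period of 4.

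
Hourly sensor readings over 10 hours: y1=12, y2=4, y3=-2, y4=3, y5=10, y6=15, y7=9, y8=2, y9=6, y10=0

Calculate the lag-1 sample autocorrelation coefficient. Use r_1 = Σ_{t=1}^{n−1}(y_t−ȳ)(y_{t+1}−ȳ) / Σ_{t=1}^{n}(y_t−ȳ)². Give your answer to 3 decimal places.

0.247

Mean ȳ = (12 + 4 − 2 + 3 + 10 + 15 + 9 + 2 + 6 + 0)/10 = 5.9000
Numerator Σ_{t=1}^{9}(y_t−ȳ)(y_{t+1}−ȳ) = 66.8900
Denominator Σ(y_t−ȳ)² = 270.9000
r_1 = 66.8900 / 270.9000 = 0.247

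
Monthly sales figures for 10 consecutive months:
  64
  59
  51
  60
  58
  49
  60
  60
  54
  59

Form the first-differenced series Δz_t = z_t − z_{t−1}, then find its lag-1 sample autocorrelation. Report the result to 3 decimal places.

First differences Δz: -5, -8, 9, -2, -9, 11, 0, -6, 5
Mean of differences = -0.5556
Numerator Σ(Δz_t−Δz̄)(Δz_{t+1}−Δz̄) = -164.0864
Denominator Σ(Δz_t−Δz̄)² = 434.2222
r_1(Δz) = -164.0864 / 434.2222 = -0.378

-0.378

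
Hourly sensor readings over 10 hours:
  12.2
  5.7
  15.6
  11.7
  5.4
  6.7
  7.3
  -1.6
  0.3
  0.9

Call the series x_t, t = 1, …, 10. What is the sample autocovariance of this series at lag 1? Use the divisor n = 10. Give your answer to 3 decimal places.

Mean x̄ = (12.2 + 5.7 + 15.6 + 11.7 + 5.4 + 6.7 + 7.3 − 1.6 + 0.3 + 0.9)/10 = 6.4200
Σ_{t=1}^{9}(x_t−x̄)(x_{t+1}−x̄) = 108.0816
γ_1 = 108.0816 / 10 = 10.808

10.808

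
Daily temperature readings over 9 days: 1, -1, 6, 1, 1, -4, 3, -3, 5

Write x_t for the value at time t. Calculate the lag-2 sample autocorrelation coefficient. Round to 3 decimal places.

Mean x̄ = (1 − 1 + 6 + 1 + 1 − 4 + 3 − 3 + 5)/9 = 1.0000
Σ(x_t−x̄)(x_{t+2}−x̄) = (0.0000) + (0.0000) + (0.0000) + (0.0000) + (0.0000) + (20.0000) + (8.0000) = 28.0000
Denominator Σ(x_t−x̄)² = 90.0000
r_2 = 28.0000 / 90.0000 = 0.311

0.311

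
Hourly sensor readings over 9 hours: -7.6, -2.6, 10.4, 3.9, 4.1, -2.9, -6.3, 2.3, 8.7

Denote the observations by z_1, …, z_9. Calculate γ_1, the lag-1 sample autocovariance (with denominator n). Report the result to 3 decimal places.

5.561

Mean z̄ = (-7.6 − 2.6 + 10.4 + 3.9 + 4.1 − 2.9 − 6.3 + 2.3 + 8.7)/9 = 1.1111
Σ_{t=1}^{8}(z_t−z̄)(z_{t+1}−z̄) = 50.0465
γ_1 = 50.0465 / 9 = 5.561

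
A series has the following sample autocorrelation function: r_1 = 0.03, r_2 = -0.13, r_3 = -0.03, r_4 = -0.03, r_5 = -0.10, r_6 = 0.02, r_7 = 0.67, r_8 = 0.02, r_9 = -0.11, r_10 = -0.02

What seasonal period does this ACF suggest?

The largest autocorrelation is r_7 = 0.67; the remaining lags stay at or below 0.03.
The dominant spike at lag 7 indicates a seasonal period of 7.

7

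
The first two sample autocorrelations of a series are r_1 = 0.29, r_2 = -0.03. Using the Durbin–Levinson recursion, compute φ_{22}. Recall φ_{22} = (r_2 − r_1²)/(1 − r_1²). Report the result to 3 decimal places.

-0.125

φ_{22} = (r_2 − r_1²) / (1 − r_1²)
r_1² = (0.29)² = 0.0841
Numerator = -0.03 − 0.0841 = -0.1141; denominator = 1 − 0.0841 = 0.9159
φ_{22} = -0.1141 / 0.9159 = -0.125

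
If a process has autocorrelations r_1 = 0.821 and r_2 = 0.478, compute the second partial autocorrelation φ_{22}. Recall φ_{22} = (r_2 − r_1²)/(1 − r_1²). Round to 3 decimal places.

φ_{22} = (r_2 − r_1²) / (1 − r_1²)
r_1² = (0.821)² = 0.674041
Numerator = 0.478 − 0.6740 = -0.1960; denominator = 1 − 0.6740 = 0.3260
φ_{22} = -0.1960 / 0.3260 = -0.601

-0.601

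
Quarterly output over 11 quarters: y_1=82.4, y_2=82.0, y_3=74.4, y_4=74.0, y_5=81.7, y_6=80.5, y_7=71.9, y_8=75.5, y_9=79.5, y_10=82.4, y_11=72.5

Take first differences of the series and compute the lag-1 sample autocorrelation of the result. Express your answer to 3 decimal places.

-0.095

First differences Δy: -0.4, -7.6, -0.4, 7.7, -1.2, -8.6, 3.6, 4.0, 2.9, -9.9
Mean of differences = -0.9900
Numerator Σ(Δy_t−Δȳ)(Δy_{t+1}−Δȳ) = -30.1741
Denominator Σ(Δy_t−Δȳ)² = 318.3490
r_1(Δy) = -30.1741 / 318.3490 = -0.095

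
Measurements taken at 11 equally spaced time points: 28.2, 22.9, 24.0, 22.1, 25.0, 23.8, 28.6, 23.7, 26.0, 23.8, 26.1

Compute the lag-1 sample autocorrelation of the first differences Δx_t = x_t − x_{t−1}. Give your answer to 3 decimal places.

-0.644

First differences Δx: -5.3, 1.1, -1.9, 2.9, -1.2, 4.8, -4.9, 2.3, -2.2, 2.3
Mean of differences = -0.2100
Numerator Σ(Δx_t−Δx̄)(Δx_{t+1}−Δx̄) = -67.4351
Denominator Σ(Δx_t−Δx̄)² = 104.7890
r_1(Δx) = -67.4351 / 104.7890 = -0.644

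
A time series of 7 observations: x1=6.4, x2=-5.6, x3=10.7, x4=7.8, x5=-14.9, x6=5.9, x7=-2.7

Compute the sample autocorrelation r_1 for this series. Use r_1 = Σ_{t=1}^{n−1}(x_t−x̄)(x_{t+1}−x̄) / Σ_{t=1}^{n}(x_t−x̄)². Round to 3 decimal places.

Mean x̄ = (6.4 − 5.6 + 10.7 + 7.8 − 14.9 + 5.9 − 2.7)/7 = 1.0857
Deviations from mean: 5.3143, -6.6857, 9.6143, 6.7143, -15.9857, 4.8143, -3.7857
Σ(x_t−x̄)(x_{t+1}−x̄) = (-35.5298) + (-64.2784) + (64.5531) + (-107.3327) + (-76.9598) + (-18.2255) = -237.7731
Denominator Σ(x_t−x̄)² = 503.5086
r_1 = -237.7731 / 503.5086 = -0.472

-0.472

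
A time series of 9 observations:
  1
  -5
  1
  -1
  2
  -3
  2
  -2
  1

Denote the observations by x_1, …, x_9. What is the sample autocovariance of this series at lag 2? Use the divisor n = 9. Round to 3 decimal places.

Mean x̄ = (1 − 5 + 1 − 1 + 2 − 3 + 2 − 2 + 1)/9 = -0.4444
Σ_{t=1}^{7}(x_t−x̄)(x_{t+2}−x̄) = 23.0494
γ_2 = 23.0494 / 9 = 2.561

2.561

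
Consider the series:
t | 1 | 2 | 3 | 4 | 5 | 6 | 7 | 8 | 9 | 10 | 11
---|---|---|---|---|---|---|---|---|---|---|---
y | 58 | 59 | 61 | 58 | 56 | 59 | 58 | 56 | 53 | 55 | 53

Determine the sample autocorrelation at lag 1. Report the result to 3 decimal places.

Mean ȳ = (58 + 59 + 61 + 58 + 56 + 59 + 58 + 56 + 53 + 55 + 53)/11 = 56.9091
Numerator Σ_{t=1}^{10}(y_t−ȳ)(y_{t+1}−ȳ) = 32.1736
Denominator Σ(y_t−ȳ)² = 64.9091
r_1 = 32.1736 / 64.9091 = 0.496

0.496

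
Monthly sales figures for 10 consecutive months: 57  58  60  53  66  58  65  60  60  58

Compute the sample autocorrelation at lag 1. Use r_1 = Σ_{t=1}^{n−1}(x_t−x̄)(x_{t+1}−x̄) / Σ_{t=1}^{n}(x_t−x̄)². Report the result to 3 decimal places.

-0.453

Mean x̄ = (57 + 58 + 60 + 53 + 66 + 58 + 65 + 60 + 60 + 58)/10 = 59.5000
Numerator Σ_{t=1}^{9}(x_t−x̄)(x_{t+1}−x̄) = -58.2500
Denominator Σ(x_t−x̄)² = 128.5000
r_1 = -58.2500 / 128.5000 = -0.453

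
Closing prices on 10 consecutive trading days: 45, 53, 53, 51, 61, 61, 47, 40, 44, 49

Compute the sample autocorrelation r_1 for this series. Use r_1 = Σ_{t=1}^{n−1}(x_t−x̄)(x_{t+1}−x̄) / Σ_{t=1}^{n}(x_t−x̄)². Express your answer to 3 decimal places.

Mean x̄ = (45 + 53 + 53 + 51 + 61 + 61 + 47 + 40 + 44 + 49)/10 = 50.4000
Numerator Σ_{t=1}^{9}(x_t−x̄)(x_{t+1}−x̄) = 187.8400
Denominator Σ(x_t−x̄)² = 430.4000
r_1 = 187.8400 / 430.4000 = 0.436

0.436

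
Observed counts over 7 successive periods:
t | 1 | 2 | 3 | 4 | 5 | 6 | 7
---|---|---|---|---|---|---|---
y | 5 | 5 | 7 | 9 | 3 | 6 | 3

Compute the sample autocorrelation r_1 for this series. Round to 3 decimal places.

Mean ȳ = (5 + 5 + 7 + 9 + 3 + 6 + 3)/7 = 5.4286
Deviations from mean: -0.4286, -0.4286, 1.5714, 3.5714, -2.4286, 0.5714, -2.4286
Σ(y_t−ȳ)(y_{t+1}−ȳ) = (0.1837) + (-0.6735) + (5.6122) + (-8.6735) + (-1.3878) + (-1.3878) = -6.3265
Denominator Σ(y_t−ȳ)² = 27.7143
r_1 = -6.3265 / 27.7143 = -0.228

-0.228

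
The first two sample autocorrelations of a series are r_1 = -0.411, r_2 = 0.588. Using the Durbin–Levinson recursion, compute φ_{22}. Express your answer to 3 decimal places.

0.504

φ_{22} = (r_2 − r_1²) / (1 − r_1²)
r_1² = (-0.411)² = 0.168921
Numerator = 0.588 − 0.1689 = 0.4191; denominator = 1 − 0.1689 = 0.8311
φ_{22} = 0.4191 / 0.8311 = 0.504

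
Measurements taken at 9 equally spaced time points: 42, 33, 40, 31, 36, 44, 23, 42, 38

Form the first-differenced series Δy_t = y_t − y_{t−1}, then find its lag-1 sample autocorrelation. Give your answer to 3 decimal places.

-0.690

First differences Δy: -9, 7, -9, 5, 8, -21, 19, -4
Mean of differences = -0.5000
Numerator Σ(Δy_t−Δȳ)(Δy_{t+1}−Δȳ) = -769.7500
Denominator Σ(Δy_t−Δȳ)² = 1116.0000
r_1(Δy) = -769.7500 / 1116.0000 = -0.690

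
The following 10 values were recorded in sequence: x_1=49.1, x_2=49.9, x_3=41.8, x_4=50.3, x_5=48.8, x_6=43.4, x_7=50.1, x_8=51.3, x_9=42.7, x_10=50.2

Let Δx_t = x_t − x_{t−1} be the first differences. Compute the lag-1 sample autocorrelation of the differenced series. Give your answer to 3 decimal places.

-0.526

First differences Δx: 0.8, -8.1, 8.5, -1.5, -5.4, 6.7, 1.2, -8.6, 7.5
Mean of differences = 0.1222
Numerator Σ(Δx_t−Δx̄)(Δx_{t+1}−Δx̄) = -182.0749
Denominator Σ(Δx_t−Δx̄)² = 346.3156
r_1(Δx) = -182.0749 / 346.3156 = -0.526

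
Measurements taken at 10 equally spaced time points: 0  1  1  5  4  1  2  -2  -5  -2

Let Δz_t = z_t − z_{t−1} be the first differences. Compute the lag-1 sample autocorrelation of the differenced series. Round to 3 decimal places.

-0.104

First differences Δz: 1, 0, 4, -1, -3, 1, -4, -3, 3
Mean of differences = -0.2222
Numerator Σ(Δz_t−Δz̄)(Δz_{t+1}−Δz̄) = -6.3827
Denominator Σ(Δz_t−Δz̄)² = 61.5556
r_1(Δz) = -6.3827 / 61.5556 = -0.104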